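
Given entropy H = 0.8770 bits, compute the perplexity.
1.8366

Perplexity is 2^H (or exp(H) for natural log).

H = 0.8770 bits
Perplexity = 2^0.8770 = 1.8366

Interpretation: The model's uncertainty is equivalent to choosing uniformly among 1.8 options.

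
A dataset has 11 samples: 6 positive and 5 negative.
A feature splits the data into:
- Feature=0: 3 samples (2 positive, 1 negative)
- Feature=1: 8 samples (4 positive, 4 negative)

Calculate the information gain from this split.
0.0163 bits

Information Gain = H(Y) - H(Y|Feature)

Before split:
P(positive) = 6/11 = 0.5455
H(Y) = 0.9940 bits

After split:
Feature=0: H = 0.9183 bits (weight = 3/11)
Feature=1: H = 1.0000 bits (weight = 8/11)
H(Y|Feature) = (3/11)×0.9183 + (8/11)×1.0000 = 0.9777 bits

Information Gain = 0.9940 - 0.9777 = 0.0163 bits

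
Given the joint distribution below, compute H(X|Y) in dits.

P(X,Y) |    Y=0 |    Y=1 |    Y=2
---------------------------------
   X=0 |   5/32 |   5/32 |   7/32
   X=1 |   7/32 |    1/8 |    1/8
0.2924 dits

Using the chain rule: H(X|Y) = H(X,Y) - H(Y)

First, compute H(X,Y) = 0.7665 dits

Marginal P(Y) = (3/8, 9/32, 11/32)
H(Y) = 0.4741 dits

H(X|Y) = H(X,Y) - H(Y) = 0.7665 - 0.4741 = 0.2924 dits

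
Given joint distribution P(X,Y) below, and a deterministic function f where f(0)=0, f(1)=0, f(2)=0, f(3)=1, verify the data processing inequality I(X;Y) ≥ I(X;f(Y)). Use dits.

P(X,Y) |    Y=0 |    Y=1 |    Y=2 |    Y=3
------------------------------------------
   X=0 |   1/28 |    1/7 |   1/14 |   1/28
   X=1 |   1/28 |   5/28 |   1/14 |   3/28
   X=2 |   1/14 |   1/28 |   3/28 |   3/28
I(X;Y) = 0.0363, I(X;f(Y)) = 0.0086, inequality holds: 0.0363 ≥ 0.0086

Data Processing Inequality: For any Markov chain X → Y → Z, we have I(X;Y) ≥ I(X;Z).

Here Z = f(Y) is a deterministic function of Y, forming X → Y → Z.

Original I(X;Y) = 0.0363 dits

After applying f:
P(X,Z) where Z=f(Y):
- P(X,Z=0) = P(X,Y=0) + P(X,Y=1) + P(X,Y=2)
- P(X,Z=1) = P(X,Y=3)

I(X;Z) = I(X;f(Y)) = 0.0086 dits

Verification: 0.0363 ≥ 0.0086 ✓

Information cannot be created by processing; the function f can only lose information about X.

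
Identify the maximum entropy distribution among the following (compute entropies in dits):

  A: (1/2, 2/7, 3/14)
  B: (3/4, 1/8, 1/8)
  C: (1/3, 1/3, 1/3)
C

For a discrete distribution over n outcomes, entropy is maximized by the uniform distribution.

Computing entropies:
H(A) = 0.4493 dits
H(B) = 0.3195 dits
H(C) = 0.4771 dits

The uniform distribution (where all probabilities equal 1/3) achieves the maximum entropy of log_10(3) = 0.4771 dits.

Distribution C has the highest entropy.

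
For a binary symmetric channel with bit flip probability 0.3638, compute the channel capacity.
0.0542 bits

For a binary symmetric channel (BSC) with error probability p:
Capacity C = 1 - H(p) bits per symbol

where H(p) = -p log₂(p) - (1-p) log₂(1-p) is the binary entropy function.

H(0.3638) = 0.9458 bits
C = 1 - 0.9458 = 0.0542 bits per symbol

This means we can reliably transmit up to 0.0542 bits of information per channel use.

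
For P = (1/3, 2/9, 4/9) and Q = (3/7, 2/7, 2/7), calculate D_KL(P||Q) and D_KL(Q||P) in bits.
D_KL(P||Q) = 0.0819, D_KL(Q||P) = 0.0769

KL divergence is not symmetric: D_KL(P||Q) ≠ D_KL(Q||P) in general.

D_KL(P||Q) = 0.0819 bits
D_KL(Q||P) = 0.0769 bits

No, they are not equal!

This asymmetry is why KL divergence is not a true distance metric.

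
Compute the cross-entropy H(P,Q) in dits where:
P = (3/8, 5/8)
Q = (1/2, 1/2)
0.3010 dits

Cross-entropy: H(P,Q) = -Σ p(x) log q(x)

Alternatively: H(P,Q) = H(P) + D_KL(P||Q)
H(P) = 0.2873 dits
D_KL(P||Q) = 0.0137 dits

H(P,Q) = 0.2873 + 0.0137 = 0.3010 dits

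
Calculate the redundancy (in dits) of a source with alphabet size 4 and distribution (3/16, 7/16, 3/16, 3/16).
0.0361 dits

Redundancy measures how far a source is from maximum entropy:
R = H_max - H(X)

Maximum entropy for 4 symbols: H_max = log_10(4) = 0.6021 dits
Actual entropy: H(X) = 0.5660 dits
Redundancy: R = 0.6021 - 0.5660 = 0.0361 dits

This redundancy represents potential for compression: the source could be compressed by 0.0361 dits per symbol.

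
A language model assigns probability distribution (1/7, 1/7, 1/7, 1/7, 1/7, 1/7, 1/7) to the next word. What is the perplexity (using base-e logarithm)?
7.0000

Perplexity is e^H (or exp(H) for natural log).

First, H = -Σ p log p = 1.9459 nats
Perplexity = e^1.9459 = 7.0000

Interpretation: The model's uncertainty is equivalent to choosing uniformly among 7.0 options.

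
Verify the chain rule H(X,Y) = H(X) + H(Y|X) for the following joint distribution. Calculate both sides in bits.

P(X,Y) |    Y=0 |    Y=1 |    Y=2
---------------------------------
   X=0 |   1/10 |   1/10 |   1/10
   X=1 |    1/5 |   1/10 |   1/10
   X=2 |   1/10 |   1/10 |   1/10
H(X,Y) = 3.1219, H(X) = 1.5710, H(Y|X) = 1.5510 (all in bits)

Chain rule: H(X,Y) = H(X) + H(Y|X)

Left side — joint entropy directly:
H(X,Y) = -Σ p(x,y) log p(x,y) = 3.1219 bits

Right side — compute H(Y|X) from the conditional distributions:
P(X) = (3/10, 2/5, 3/10), so H(X) = 1.5710 bits
H(Y|X) = Σ_x P(X=x) · H(Y|X=x):
  P(Y|X=0) = (1/3, 1/3, 1/3), H(Y|X=0) = 1.5850, weight P(X=0) = 3/10
  P(Y|X=1) = (1/2, 1/4, 1/4), H(Y|X=1) = 1.5000, weight P(X=1) = 2/5
  P(Y|X=2) = (1/3, 1/3, 1/3), H(Y|X=2) = 1.5850, weight P(X=2) = 3/10
H(Y|X) = 1.5510 bits

H(X) + H(Y|X) = 1.5710 + 1.5510 = 3.1219 bits

Both sides equal 3.1219 bits. ✓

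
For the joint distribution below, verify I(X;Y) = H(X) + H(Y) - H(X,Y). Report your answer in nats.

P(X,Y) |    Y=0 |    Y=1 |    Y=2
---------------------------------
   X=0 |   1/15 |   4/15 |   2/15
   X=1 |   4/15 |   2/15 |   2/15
I(X;Y) = 0.0847 nats

Mutual information has multiple equivalent forms:
- I(X;Y) = H(X) - H(X|Y)
- I(X;Y) = H(Y) - H(Y|X)
- I(X;Y) = H(X) + H(Y) - H(X,Y)

Computing all quantities:
H(X) = 0.6909, H(Y) = 1.0852, H(X,Y) = 1.6914
H(X|Y) = 0.6062, H(Y|X) = 1.0005

Verification:
H(X) - H(X|Y) = 0.6909 - 0.6062 = 0.0847
H(Y) - H(Y|X) = 1.0852 - 1.0005 = 0.0847
H(X) + H(Y) - H(X,Y) = 0.6909 + 1.0852 - 1.6914 = 0.0847

All forms give I(X;Y) = 0.0847 nats. ✓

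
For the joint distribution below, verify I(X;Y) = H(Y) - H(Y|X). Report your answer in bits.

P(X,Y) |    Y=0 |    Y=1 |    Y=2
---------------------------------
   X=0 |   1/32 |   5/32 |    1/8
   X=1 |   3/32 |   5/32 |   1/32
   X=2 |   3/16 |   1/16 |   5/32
I(X;Y) = 0.1807 bits

Mutual information has multiple equivalent forms:
- I(X;Y) = H(X) - H(X|Y)
- I(X;Y) = H(Y) - H(Y|X)
- I(X;Y) = H(X) + H(Y) - H(X,Y)

Computing all quantities:
H(X) = 1.5671, H(Y) = 1.5794, H(X,Y) = 2.9658
H(X|Y) = 1.3864, H(Y|X) = 1.3988

Verification:
H(X) - H(X|Y) = 1.5671 - 1.3864 = 0.1807
H(Y) - H(Y|X) = 1.5794 - 1.3988 = 0.1807
H(X) + H(Y) - H(X,Y) = 1.5671 + 1.5794 - 2.9658 = 0.1807

All forms give I(X;Y) = 0.1807 bits. ✓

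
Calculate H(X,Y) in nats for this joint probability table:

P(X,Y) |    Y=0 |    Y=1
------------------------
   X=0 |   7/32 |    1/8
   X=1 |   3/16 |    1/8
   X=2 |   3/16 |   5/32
1.7701 nats

Joint entropy is H(X,Y) = -Σ_{x,y} p(x,y) log p(x,y).

Summing over all non-zero entries:
H(X,Y) = -[7/32·log_e(7/32) + 1/8·log_e(1/8) + 3/16·log_e(3/16) + 1/8·log_e(1/8) + 3/16·log_e(3/16) + 5/32·log_e(5/32)]
H(X,Y) = 1.7701 nats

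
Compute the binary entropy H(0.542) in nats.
0.6896 nats

The binary entropy function is:
H(p) = -p log(p) - (1-p) log(1-p)

H(0.542) = -0.542 × log_e(0.542) - 0.458 × log_e(0.458)
H(0.542) = 0.6896 nats

Note: Binary entropy is maximized at p=0.5 (H=1 bit) and minimized at p=0 or p=1 (H=0).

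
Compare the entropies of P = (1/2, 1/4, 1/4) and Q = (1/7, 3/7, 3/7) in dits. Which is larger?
P

Computing entropies in dits:
H(P) = 0.4515
H(Q) = 0.4361

Distribution P has higher entropy.

Intuition: The distribution closer to uniform (more spread out) has higher entropy.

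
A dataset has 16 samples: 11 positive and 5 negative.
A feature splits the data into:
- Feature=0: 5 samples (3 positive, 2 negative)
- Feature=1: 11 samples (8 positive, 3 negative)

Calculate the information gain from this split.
0.0114 bits

Information Gain = H(Y) - H(Y|Feature)

Before split:
P(positive) = 11/16 = 0.6875
H(Y) = 0.8960 bits

After split:
Feature=0: H = 0.9710 bits (weight = 5/16)
Feature=1: H = 0.8454 bits (weight = 11/16)
H(Y|Feature) = (5/16)×0.9710 + (11/16)×0.8454 = 0.8846 bits

Information Gain = 0.8960 - 0.8846 = 0.0114 bits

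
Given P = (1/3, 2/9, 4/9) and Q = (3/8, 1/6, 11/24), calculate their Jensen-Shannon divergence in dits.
0.0012 dits

Jensen-Shannon divergence is:
JSD(P||Q) = 0.5 × D_KL(P||M) + 0.5 × D_KL(Q||M)
where M = 0.5 × (P + Q) is the mixture distribution.

M = 0.5 × (1/3, 2/9, 4/9) + 0.5 × (3/8, 1/6, 11/24) = (0.354167, 7/36, 0.451389)

D_KL(P||M) = 0.0011 dits
D_KL(Q||M) = 0.0012 dits

JSD(P||Q) = 0.5 × 0.0011 + 0.5 × 0.0012 = 0.0012 dits

Unlike KL divergence, JSD is symmetric and bounded: 0 ≤ JSD ≤ log(2).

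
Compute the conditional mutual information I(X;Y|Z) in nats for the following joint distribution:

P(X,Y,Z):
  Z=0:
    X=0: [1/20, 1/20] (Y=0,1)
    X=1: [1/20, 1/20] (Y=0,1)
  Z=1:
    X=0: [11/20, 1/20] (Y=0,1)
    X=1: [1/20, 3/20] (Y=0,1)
0.1653 nats

Conditional mutual information: I(X;Y|Z) = H(X|Z) + H(Y|Z) - H(X,Y|Z)

H(Z) = 0.5004
H(X,Z) = 1.0889 → H(X|Z) = 0.5885
H(Y,Z) = 1.0889 → H(Y|Z) = 0.5885
H(X,Y,Z) = 1.5121 → H(X,Y|Z) = 1.0117

I(X;Y|Z) = 0.5885 + 0.5885 - 1.0117 = 0.1653 nats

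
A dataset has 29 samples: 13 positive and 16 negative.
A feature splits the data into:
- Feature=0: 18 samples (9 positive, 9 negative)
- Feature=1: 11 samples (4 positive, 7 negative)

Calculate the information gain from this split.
0.0129 bits

Information Gain = H(Y) - H(Y|Feature)

Before split:
P(positive) = 13/29 = 0.4483
H(Y) = 0.9923 bits

After split:
Feature=0: H = 1.0000 bits (weight = 18/29)
Feature=1: H = 0.9457 bits (weight = 11/29)
H(Y|Feature) = (18/29)×1.0000 + (11/29)×0.9457 = 0.9794 bits

Information Gain = 0.9923 - 0.9794 = 0.0129 bits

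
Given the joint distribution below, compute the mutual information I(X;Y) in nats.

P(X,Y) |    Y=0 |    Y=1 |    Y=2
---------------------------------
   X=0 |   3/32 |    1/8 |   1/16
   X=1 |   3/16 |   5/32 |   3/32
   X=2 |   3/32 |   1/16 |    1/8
0.0308 nats

Mutual information: I(X;Y) = H(X) + H(Y) - H(X,Y)

Marginals:
P(X) = (9/32, 7/16, 9/32), H(X) = 1.0752 nats
P(Y) = (3/8, 11/32, 9/32), H(Y) = 1.0916 nats

Joint entropy: H(X,Y) = 2.1361 nats

I(X;Y) = 1.0752 + 1.0916 - 2.1361 = 0.0308 nats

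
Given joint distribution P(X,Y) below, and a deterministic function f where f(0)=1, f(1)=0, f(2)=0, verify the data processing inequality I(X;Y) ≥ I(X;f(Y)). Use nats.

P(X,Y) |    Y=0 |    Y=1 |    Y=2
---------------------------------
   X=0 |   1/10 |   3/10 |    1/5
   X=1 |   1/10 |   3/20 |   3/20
I(X;Y) = 0.0089, I(X;f(Y)) = 0.0051, inequality holds: 0.0089 ≥ 0.0051

Data Processing Inequality: For any Markov chain X → Y → Z, we have I(X;Y) ≥ I(X;Z).

Here Z = f(Y) is a deterministic function of Y, forming X → Y → Z.

Original I(X;Y) = 0.0089 nats

After applying f:
P(X,Z) where Z=f(Y):
- P(X,Z=0) = P(X,Y=1) + P(X,Y=2)
- P(X,Z=1) = P(X,Y=0)

I(X;Z) = I(X;f(Y)) = 0.0051 nats

Verification: 0.0089 ≥ 0.0051 ✓

Information cannot be created by processing; the function f can only lose information about X.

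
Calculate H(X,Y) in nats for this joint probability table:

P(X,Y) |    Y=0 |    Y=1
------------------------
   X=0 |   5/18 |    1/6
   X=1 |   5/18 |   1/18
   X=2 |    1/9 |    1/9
1.6591 nats

Joint entropy is H(X,Y) = -Σ_{x,y} p(x,y) log p(x,y).

Summing over all non-zero entries:
H(X,Y) = -[5/18·log_e(5/18) + 1/6·log_e(1/6) + 5/18·log_e(5/18) + 1/18·log_e(1/18) + 1/9·log_e(1/9) + 1/9·log_e(1/9)]
H(X,Y) = 1.6591 nats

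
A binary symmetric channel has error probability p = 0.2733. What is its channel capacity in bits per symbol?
0.1538 bits

For a binary symmetric channel (BSC) with error probability p:
Capacity C = 1 - H(p) bits per symbol

where H(p) = -p log₂(p) - (1-p) log₂(1-p) is the binary entropy function.

H(0.2733) = 0.8462 bits
C = 1 - 0.8462 = 0.1538 bits per symbol

This means we can reliably transmit up to 0.1538 bits of information per channel use.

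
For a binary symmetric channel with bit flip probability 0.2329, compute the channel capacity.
0.2170 bits

For a binary symmetric channel (BSC) with error probability p:
Capacity C = 1 - H(p) bits per symbol

where H(p) = -p log₂(p) - (1-p) log₂(1-p) is the binary entropy function.

H(0.2329) = 0.7830 bits
C = 1 - 0.7830 = 0.2170 bits per symbol

This means we can reliably transmit up to 0.2170 bits of information per channel use.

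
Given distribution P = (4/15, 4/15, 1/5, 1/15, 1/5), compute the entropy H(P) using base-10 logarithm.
0.6641 dits

Shannon entropy is H(X) = -Σ p(x) log p(x).

For P = (4/15, 4/15, 1/5, 1/15, 1/5):
H = -4/15 × log_10(4/15) -4/15 × log_10(4/15) -1/5 × log_10(1/5) -1/15 × log_10(1/15) -1/5 × log_10(1/5)
H = 0.6641 dits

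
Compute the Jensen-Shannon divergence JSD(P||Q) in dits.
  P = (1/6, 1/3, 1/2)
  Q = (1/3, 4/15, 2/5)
0.0082 dits

Jensen-Shannon divergence is:
JSD(P||Q) = 0.5 × D_KL(P||M) + 0.5 × D_KL(Q||M)
where M = 0.5 × (P + Q) is the mixture distribution.

M = 0.5 × (1/6, 1/3, 1/2) + 0.5 × (1/3, 4/15, 2/5) = (1/4, 3/10, 9/20)

D_KL(P||M) = 0.0088 dits
D_KL(Q||M) = 0.0075 dits

JSD(P||Q) = 0.5 × 0.0088 + 0.5 × 0.0075 = 0.0082 dits

Unlike KL divergence, JSD is symmetric and bounded: 0 ≤ JSD ≤ log(2).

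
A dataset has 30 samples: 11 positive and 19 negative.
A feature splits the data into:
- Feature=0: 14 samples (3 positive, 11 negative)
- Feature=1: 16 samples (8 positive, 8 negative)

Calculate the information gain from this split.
0.0649 bits

Information Gain = H(Y) - H(Y|Feature)

Before split:
P(positive) = 11/30 = 0.3667
H(Y) = 0.9481 bits

After split:
Feature=0: H = 0.7496 bits (weight = 14/30)
Feature=1: H = 1.0000 bits (weight = 16/30)
H(Y|Feature) = (14/30)×0.7496 + (16/30)×1.0000 = 0.8831 bits

Information Gain = 0.9481 - 0.8831 = 0.0649 bits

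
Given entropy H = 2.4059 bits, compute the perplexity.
5.2997

Perplexity is 2^H (or exp(H) for natural log).

H = 2.4059 bits
Perplexity = 2^2.4059 = 5.2997

Interpretation: The model's uncertainty is equivalent to choosing uniformly among 5.3 options.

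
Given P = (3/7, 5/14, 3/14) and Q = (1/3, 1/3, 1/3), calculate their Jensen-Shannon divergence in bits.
0.0140 bits

Jensen-Shannon divergence is:
JSD(P||Q) = 0.5 × D_KL(P||M) + 0.5 × D_KL(Q||M)
where M = 0.5 × (P + Q) is the mixture distribution.

M = 0.5 × (3/7, 5/14, 3/14) + 0.5 × (1/3, 1/3, 1/3) = (8/21, 0.345238, 0.27381)

D_KL(P||M) = 0.0145 bits
D_KL(Q||M) = 0.0135 bits

JSD(P||Q) = 0.5 × 0.0145 + 0.5 × 0.0135 = 0.0140 bits

Unlike KL divergence, JSD is symmetric and bounded: 0 ≤ JSD ≤ log(2).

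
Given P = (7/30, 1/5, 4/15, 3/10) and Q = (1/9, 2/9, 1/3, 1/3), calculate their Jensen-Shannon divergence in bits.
0.0197 bits

Jensen-Shannon divergence is:
JSD(P||Q) = 0.5 × D_KL(P||M) + 0.5 × D_KL(Q||M)
where M = 0.5 × (P + Q) is the mixture distribution.

M = 0.5 × (7/30, 1/5, 4/15, 3/10) + 0.5 × (1/9, 2/9, 1/3, 1/3) = (0.172222, 0.211111, 3/10, 0.316667)

D_KL(P||M) = 0.0179 bits
D_KL(Q||M) = 0.0215 bits

JSD(P||Q) = 0.5 × 0.0179 + 0.5 × 0.0215 = 0.0197 bits

Unlike KL divergence, JSD is symmetric and bounded: 0 ≤ JSD ≤ log(2).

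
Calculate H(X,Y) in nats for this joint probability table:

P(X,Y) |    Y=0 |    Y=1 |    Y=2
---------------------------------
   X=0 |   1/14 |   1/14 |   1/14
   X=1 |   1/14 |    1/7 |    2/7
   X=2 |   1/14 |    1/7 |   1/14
2.0449 nats

Joint entropy is H(X,Y) = -Σ_{x,y} p(x,y) log p(x,y).

Summing over all non-zero entries:
H(X,Y) = -[1/14·log_e(1/14) + 1/14·log_e(1/14) + 1/14·log_e(1/14) + 1/14·log_e(1/14) + 1/7·log_e(1/7) + 2/7·log_e(2/7) + 1/14·log_e(1/14) + 1/7·log_e(1/7) + 1/14·log_e(1/14)]
H(X,Y) = 2.0449 nats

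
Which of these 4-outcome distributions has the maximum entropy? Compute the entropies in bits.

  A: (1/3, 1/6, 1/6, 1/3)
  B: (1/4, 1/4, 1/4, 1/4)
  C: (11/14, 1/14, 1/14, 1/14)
B

For a discrete distribution over n outcomes, entropy is maximized by the uniform distribution.

Computing entropies:
H(A) = 1.9183 bits
H(B) = 2.0000 bits
H(C) = 1.0892 bits

The uniform distribution (where all probabilities equal 1/4) achieves the maximum entropy of log_2(4) = 2.0000 bits.

Distribution B has the highest entropy.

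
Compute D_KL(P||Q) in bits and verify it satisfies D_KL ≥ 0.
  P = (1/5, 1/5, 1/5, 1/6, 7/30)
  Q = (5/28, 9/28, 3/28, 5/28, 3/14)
0.0880 bits

KL divergence satisfies the Gibbs inequality: D_KL(P||Q) ≥ 0 for all distributions P, Q.

D_KL(P||Q) = Σ p(x) log(p(x)/q(x))
Term by term:
  x=0: 1/5 × log_2[(1/5)/(5/28)] = 0.0327
  x=1: 1/5 × log_2[(1/5)/(9/28)] = -0.1369
  x=2: 1/5 × log_2[(1/5)/(3/28)] = 0.1801
  x=3: 1/6 × log_2[(1/6)/(5/28)] = -0.0166
  x=4: 7/30 × log_2[(7/30)/(3/14)] = 0.0287
D_KL(P||Q) = 0.0880 bits

D_KL(P||Q) = 0.0880 ≥ 0 ✓

This non-negativity is a fundamental property: relative entropy cannot be negative because it measures how different Q is from P.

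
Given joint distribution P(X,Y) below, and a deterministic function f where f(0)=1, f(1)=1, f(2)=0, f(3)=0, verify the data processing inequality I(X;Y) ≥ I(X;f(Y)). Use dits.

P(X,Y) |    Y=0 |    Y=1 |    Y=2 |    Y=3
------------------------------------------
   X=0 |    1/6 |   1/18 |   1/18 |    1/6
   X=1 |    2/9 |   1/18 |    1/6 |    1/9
I(X;Y) = 0.0141, I(X;f(Y)) = 0.0000, inequality holds: 0.0141 ≥ 0.0000

Data Processing Inequality: For any Markov chain X → Y → Z, we have I(X;Y) ≥ I(X;Z).

Here Z = f(Y) is a deterministic function of Y, forming X → Y → Z.

Original I(X;Y) = 0.0141 dits

After applying f:
P(X,Z) where Z=f(Y):
- P(X,Z=0) = P(X,Y=2) + P(X,Y=3)
- P(X,Z=1) = P(X,Y=0) + P(X,Y=1)

I(X;Z) = I(X;f(Y)) = 0.0000 dits

Verification: 0.0141 ≥ 0.0000 ✓

Information cannot be created by processing; the function f can only lose information about X.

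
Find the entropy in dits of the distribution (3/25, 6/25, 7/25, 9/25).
0.5738 dits

Shannon entropy is H(X) = -Σ p(x) log p(x).

For P = (3/25, 6/25, 7/25, 9/25):
H = -3/25 × log_10(3/25) -6/25 × log_10(6/25) -7/25 × log_10(7/25) -9/25 × log_10(9/25)
H = 0.5738 dits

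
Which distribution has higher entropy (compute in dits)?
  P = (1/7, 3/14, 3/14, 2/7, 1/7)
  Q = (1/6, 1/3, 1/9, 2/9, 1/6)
P

Computing entropies in dits:
H(P) = 0.6836
H(Q) = 0.6696

Distribution P has higher entropy.

Intuition: The distribution closer to uniform (more spread out) has higher entropy.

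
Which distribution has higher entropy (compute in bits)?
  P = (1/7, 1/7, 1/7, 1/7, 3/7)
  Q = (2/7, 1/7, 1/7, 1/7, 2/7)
Q

Computing entropies in bits:
H(P) = 2.1281
H(Q) = 2.2359

Distribution Q has higher entropy.

Intuition: The distribution closer to uniform (more spread out) has higher entropy.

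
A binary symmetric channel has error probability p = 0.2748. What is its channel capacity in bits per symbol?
0.1517 bits

For a binary symmetric channel (BSC) with error probability p:
Capacity C = 1 - H(p) bits per symbol

where H(p) = -p log₂(p) - (1-p) log₂(1-p) is the binary entropy function.

H(0.2748) = 0.8483 bits
C = 1 - 0.8483 = 0.1517 bits per symbol

This means we can reliably transmit up to 0.1517 bits of information per channel use.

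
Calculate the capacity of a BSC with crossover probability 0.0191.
0.8636 bits

For a binary symmetric channel (BSC) with error probability p:
Capacity C = 1 - H(p) bits per symbol

where H(p) = -p log₂(p) - (1-p) log₂(1-p) is the binary entropy function.

H(0.0191) = 0.1364 bits
C = 1 - 0.1364 = 0.8636 bits per symbol

This means we can reliably transmit up to 0.8636 bits of information per channel use.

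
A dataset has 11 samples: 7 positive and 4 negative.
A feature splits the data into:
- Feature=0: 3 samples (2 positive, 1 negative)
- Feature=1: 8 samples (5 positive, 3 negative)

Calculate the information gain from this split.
0.0011 bits

Information Gain = H(Y) - H(Y|Feature)

Before split:
P(positive) = 7/11 = 0.6364
H(Y) = 0.9457 bits

After split:
Feature=0: H = 0.9183 bits (weight = 3/11)
Feature=1: H = 0.9544 bits (weight = 8/11)
H(Y|Feature) = (3/11)×0.9183 + (8/11)×0.9544 = 0.9446 bits

Information Gain = 0.9457 - 0.9446 = 0.0011 bits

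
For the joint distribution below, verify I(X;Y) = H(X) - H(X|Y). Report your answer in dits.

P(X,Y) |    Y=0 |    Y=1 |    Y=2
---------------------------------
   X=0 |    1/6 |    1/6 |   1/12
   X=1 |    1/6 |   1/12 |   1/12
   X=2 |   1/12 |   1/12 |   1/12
I(X;Y) = 0.0073 dits

Mutual information has multiple equivalent forms:
- I(X;Y) = H(X) - H(X|Y)
- I(X;Y) = H(Y) - H(Y|X)
- I(X;Y) = H(X) + H(Y) - H(X,Y)

Computing all quantities:
H(X) = 0.4680, H(Y) = 0.4680, H(X,Y) = 0.9287
H(X|Y) = 0.4607, H(Y|X) = 0.4607

Verification:
H(X) - H(X|Y) = 0.4680 - 0.4607 = 0.0073
H(Y) - H(Y|X) = 0.4680 - 0.4607 = 0.0073
H(X) + H(Y) - H(X,Y) = 0.4680 + 0.4680 - 0.9287 = 0.0073

All forms give I(X;Y) = 0.0073 dits. ✓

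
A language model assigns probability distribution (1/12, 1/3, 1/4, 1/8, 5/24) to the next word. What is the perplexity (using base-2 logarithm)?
4.5113

Perplexity is 2^H (or exp(H) for natural log).

First, H = -Σ p log p = 2.1735 bits
Perplexity = 2^2.1735 = 4.5113

Interpretation: The model's uncertainty is equivalent to choosing uniformly among 4.5 options.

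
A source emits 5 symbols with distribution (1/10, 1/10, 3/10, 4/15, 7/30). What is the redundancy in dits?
0.0416 dits

Redundancy measures how far a source is from maximum entropy:
R = H_max - H(X)

Maximum entropy for 5 symbols: H_max = log_10(5) = 0.6990 dits
Actual entropy: H(X) = 0.6574 dits
Redundancy: R = 0.6990 - 0.6574 = 0.0416 dits

This redundancy represents potential for compression: the source could be compressed by 0.0416 dits per symbol.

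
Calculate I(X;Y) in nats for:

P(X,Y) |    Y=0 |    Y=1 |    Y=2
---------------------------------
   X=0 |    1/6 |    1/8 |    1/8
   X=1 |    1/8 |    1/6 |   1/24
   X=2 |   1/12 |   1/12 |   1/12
0.0291 nats

Mutual information: I(X;Y) = H(X) + H(Y) - H(X,Y)

Marginals:
P(X) = (5/12, 1/3, 1/4), H(X) = 1.0776 nats
P(Y) = (3/8, 3/8, 1/4), H(Y) = 1.0822 nats

Joint entropy: H(X,Y) = 2.1307 nats

I(X;Y) = 1.0776 + 1.0822 - 2.1307 = 0.0291 nats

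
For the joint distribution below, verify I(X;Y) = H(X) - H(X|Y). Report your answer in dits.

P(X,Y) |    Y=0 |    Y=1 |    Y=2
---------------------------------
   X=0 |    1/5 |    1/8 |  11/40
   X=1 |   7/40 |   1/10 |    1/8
I(X;Y) = 0.0047 dits

Mutual information has multiple equivalent forms:
- I(X;Y) = H(X) - H(X|Y)
- I(X;Y) = H(Y) - H(Y|X)
- I(X;Y) = H(X) + H(Y) - H(X,Y)

Computing all quantities:
H(X) = 0.2923, H(Y) = 0.4647, H(X,Y) = 0.7522
H(X|Y) = 0.2875, H(Y|X) = 0.4599

Verification:
H(X) - H(X|Y) = 0.2923 - 0.2875 = 0.0047
H(Y) - H(Y|X) = 0.4647 - 0.4599 = 0.0047
H(X) + H(Y) - H(X,Y) = 0.2923 + 0.4647 - 0.7522 = 0.0047

All forms give I(X;Y) = 0.0047 dits. ✓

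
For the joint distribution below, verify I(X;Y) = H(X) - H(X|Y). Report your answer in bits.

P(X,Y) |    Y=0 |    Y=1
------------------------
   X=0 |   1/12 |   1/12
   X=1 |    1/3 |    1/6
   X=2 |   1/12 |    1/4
I(X;Y) = 0.1038 bits

Mutual information has multiple equivalent forms:
- I(X;Y) = H(X) - H(X|Y)
- I(X;Y) = H(Y) - H(Y|X)
- I(X;Y) = H(X) + H(Y) - H(X,Y)

Computing all quantities:
H(X) = 1.4591, H(Y) = 1.0000, H(X,Y) = 2.3554
H(X|Y) = 1.3554, H(Y|X) = 0.8962

Verification:
H(X) - H(X|Y) = 1.4591 - 1.3554 = 0.1038
H(Y) - H(Y|X) = 1.0000 - 0.8962 = 0.1038
H(X) + H(Y) - H(X,Y) = 1.4591 + 1.0000 - 2.3554 = 0.1038

All forms give I(X;Y) = 0.1038 bits. ✓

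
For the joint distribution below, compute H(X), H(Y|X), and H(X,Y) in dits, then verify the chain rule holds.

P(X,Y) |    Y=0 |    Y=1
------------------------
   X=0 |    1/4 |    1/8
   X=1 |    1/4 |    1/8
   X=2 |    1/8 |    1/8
H(X,Y) = 0.7526, H(X) = 0.4700, H(Y|X) = 0.2826 (all in dits)

Chain rule: H(X,Y) = H(X) + H(Y|X)

Left side — joint entropy directly:
H(X,Y) = -Σ p(x,y) log p(x,y) = 0.7526 dits

Right side — compute H(Y|X) from the conditional distributions:
P(X) = (3/8, 3/8, 1/4), so H(X) = 0.4700 dits
H(Y|X) = Σ_x P(X=x) · H(Y|X=x):
  P(Y|X=0) = (2/3, 1/3), H(Y|X=0) = 0.2764, weight P(X=0) = 3/8
  P(Y|X=1) = (2/3, 1/3), H(Y|X=1) = 0.2764, weight P(X=1) = 3/8
  P(Y|X=2) = (1/2, 1/2), H(Y|X=2) = 0.3010, weight P(X=2) = 1/4
H(Y|X) = 0.2826 dits

H(X) + H(Y|X) = 0.4700 + 0.2826 = 0.7526 dits

Both sides equal 0.7526 dits. ✓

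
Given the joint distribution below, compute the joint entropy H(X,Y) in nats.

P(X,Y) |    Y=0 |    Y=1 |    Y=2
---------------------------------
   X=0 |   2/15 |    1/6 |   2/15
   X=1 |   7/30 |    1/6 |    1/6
1.7728 nats

Joint entropy is H(X,Y) = -Σ_{x,y} p(x,y) log p(x,y).

Summing over all non-zero entries:
H(X,Y) = -[2/15·log_e(2/15) + 1/6·log_e(1/6) + 2/15·log_e(2/15) + 7/30·log_e(7/30) + 1/6·log_e(1/6) + 1/6·log_e(1/6)]
H(X,Y) = 1.7728 nats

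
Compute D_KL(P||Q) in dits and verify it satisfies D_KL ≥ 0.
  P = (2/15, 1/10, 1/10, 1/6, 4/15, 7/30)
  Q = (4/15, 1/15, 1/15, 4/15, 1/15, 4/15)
0.1081 dits

KL divergence satisfies the Gibbs inequality: D_KL(P||Q) ≥ 0 for all distributions P, Q.

D_KL(P||Q) = Σ p(x) log(p(x)/q(x))
Term by term:
  x=0: 2/15 × log_10[(2/15)/(4/15)] = -0.0401
  x=1: 1/10 × log_10[(1/10)/(1/15)] = 0.0176
  x=2: 1/10 × log_10[(1/10)/(1/15)] = 0.0176
  x=3: 1/6 × log_10[(1/6)/(4/15)] = -0.0340
  x=4: 4/15 × log_10[(4/15)/(1/15)] = 0.1605
  x=5: 7/30 × log_10[(7/30)/(4/15)] = -0.0135
D_KL(P||Q) = 0.1081 dits

D_KL(P||Q) = 0.1081 ≥ 0 ✓

This non-negativity is a fundamental property: relative entropy cannot be negative because it measures how different Q is from P.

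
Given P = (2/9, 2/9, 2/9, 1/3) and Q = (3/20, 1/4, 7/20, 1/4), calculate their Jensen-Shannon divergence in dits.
0.0061 dits

Jensen-Shannon divergence is:
JSD(P||Q) = 0.5 × D_KL(P||M) + 0.5 × D_KL(Q||M)
where M = 0.5 × (P + Q) is the mixture distribution.

M = 0.5 × (2/9, 2/9, 2/9, 1/3) + 0.5 × (3/20, 1/4, 7/20, 1/4) = (0.186111, 0.236111, 0.286111, 7/24)

D_KL(P||M) = 0.0062 dits
D_KL(Q||M) = 0.0061 dits

JSD(P||Q) = 0.5 × 0.0062 + 0.5 × 0.0061 = 0.0061 dits

Unlike KL divergence, JSD is symmetric and bounded: 0 ≤ JSD ≤ log(2).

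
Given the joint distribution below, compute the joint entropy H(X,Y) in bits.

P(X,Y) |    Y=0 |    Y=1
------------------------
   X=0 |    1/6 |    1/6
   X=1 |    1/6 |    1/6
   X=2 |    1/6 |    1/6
2.5850 bits

Joint entropy is H(X,Y) = -Σ_{x,y} p(x,y) log p(x,y).

Summing over all non-zero entries:
H(X,Y) = -[1/6·log_2(1/6) + 1/6·log_2(1/6) + 1/6·log_2(1/6) + 1/6·log_2(1/6) + 1/6·log_2(1/6) + 1/6·log_2(1/6)]
H(X,Y) = 2.5850 bits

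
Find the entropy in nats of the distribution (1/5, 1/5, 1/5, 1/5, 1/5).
1.6094 nats

Shannon entropy is H(X) = -Σ p(x) log p(x).

For P = (1/5, 1/5, 1/5, 1/5, 1/5):
H = -1/5 × log_e(1/5) -1/5 × log_e(1/5) -1/5 × log_e(1/5) -1/5 × log_e(1/5) -1/5 × log_e(1/5)
H = 1.6094 nats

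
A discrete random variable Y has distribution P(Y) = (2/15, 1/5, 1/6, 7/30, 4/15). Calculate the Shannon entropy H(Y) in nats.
1.5812 nats

Shannon entropy is H(X) = -Σ p(x) log p(x).

For P = (2/15, 1/5, 1/6, 7/30, 4/15):
H = -2/15 × log_e(2/15) -1/5 × log_e(1/5) -1/6 × log_e(1/6) -7/30 × log_e(7/30) -4/15 × log_e(4/15)
H = 1.5812 nats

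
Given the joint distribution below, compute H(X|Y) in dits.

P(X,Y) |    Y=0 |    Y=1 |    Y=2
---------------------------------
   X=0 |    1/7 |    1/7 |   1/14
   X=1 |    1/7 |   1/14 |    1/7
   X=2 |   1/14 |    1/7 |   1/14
0.4563 dits

Using the chain rule: H(X|Y) = H(X,Y) - H(Y)

First, compute H(X,Y) = 0.9311 dits

Marginal P(Y) = (5/14, 5/14, 2/7)
H(Y) = 0.4748 dits

H(X|Y) = H(X,Y) - H(Y) = 0.9311 - 0.4748 = 0.4563 dits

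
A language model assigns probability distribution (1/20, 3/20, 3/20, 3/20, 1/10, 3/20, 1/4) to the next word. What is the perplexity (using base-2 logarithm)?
6.4552

Perplexity is 2^H (or exp(H) for natural log).

First, H = -Σ p log p = 2.6905 bits
Perplexity = 2^2.6905 = 6.4552

Interpretation: The model's uncertainty is equivalent to choosing uniformly among 6.5 options.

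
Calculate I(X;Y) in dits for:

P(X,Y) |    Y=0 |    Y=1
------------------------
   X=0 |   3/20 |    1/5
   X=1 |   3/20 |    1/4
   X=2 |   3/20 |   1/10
0.0071 dits

Mutual information: I(X;Y) = H(X) + H(Y) - H(X,Y)

Marginals:
P(X) = (7/20, 2/5, 1/4), H(X) = 0.4693 dits
P(Y) = (9/20, 11/20), H(Y) = 0.2989 dits

Joint entropy: H(X,Y) = 0.7611 dits

I(X;Y) = 0.4693 + 0.2989 - 0.7611 = 0.0071 dits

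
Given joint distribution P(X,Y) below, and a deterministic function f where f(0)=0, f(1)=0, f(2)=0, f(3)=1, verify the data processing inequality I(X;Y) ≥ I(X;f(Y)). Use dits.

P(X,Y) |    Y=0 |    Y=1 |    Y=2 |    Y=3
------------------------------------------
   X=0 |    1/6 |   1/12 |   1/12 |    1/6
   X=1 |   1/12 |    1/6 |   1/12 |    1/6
I(X;Y) = 0.0123, I(X;f(Y)) = 0.0000, inequality holds: 0.0123 ≥ 0.0000

Data Processing Inequality: For any Markov chain X → Y → Z, we have I(X;Y) ≥ I(X;Z).

Here Z = f(Y) is a deterministic function of Y, forming X → Y → Z.

Original I(X;Y) = 0.0123 dits

After applying f:
P(X,Z) where Z=f(Y):
- P(X,Z=0) = P(X,Y=0) + P(X,Y=1) + P(X,Y=2)
- P(X,Z=1) = P(X,Y=3)

I(X;Z) = I(X;f(Y)) = 0.0000 dits

Verification: 0.0123 ≥ 0.0000 ✓

Information cannot be created by processing; the function f can only lose information about X.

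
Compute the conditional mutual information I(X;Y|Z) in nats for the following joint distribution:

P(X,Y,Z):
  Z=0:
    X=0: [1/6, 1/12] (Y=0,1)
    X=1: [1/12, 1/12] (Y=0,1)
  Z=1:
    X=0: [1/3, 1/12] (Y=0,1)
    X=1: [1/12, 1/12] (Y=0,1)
0.0307 nats

Conditional mutual information: I(X;Y|Z) = H(X|Z) + H(Y|Z) - H(X,Y|Z)

H(Z) = 0.6792
H(X,Z) = 1.3086 → H(X|Z) = 0.6294
H(Y,Z) = 1.3086 → H(Y|Z) = 0.6294
H(X,Y,Z) = 1.9073 → H(X,Y|Z) = 1.2281

I(X;Y|Z) = 0.6294 + 0.6294 - 1.2281 = 0.0307 nats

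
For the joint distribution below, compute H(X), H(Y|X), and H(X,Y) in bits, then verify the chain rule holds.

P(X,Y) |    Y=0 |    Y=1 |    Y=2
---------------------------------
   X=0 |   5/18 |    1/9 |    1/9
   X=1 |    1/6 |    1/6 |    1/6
H(X,Y) = 2.5102, H(X) = 1.0000, H(Y|X) = 1.5102 (all in bits)

Chain rule: H(X,Y) = H(X) + H(Y|X)

Left side — joint entropy directly:
H(X,Y) = -Σ p(x,y) log p(x,y) = 2.5102 bits

Right side — compute H(Y|X) from the conditional distributions:
P(X) = (1/2, 1/2), so H(X) = 1.0000 bits
H(Y|X) = Σ_x P(X=x) · H(Y|X=x):
  P(Y|X=0) = (5/9, 2/9, 2/9), H(Y|X=0) = 1.4355, weight P(X=0) = 1/2
  P(Y|X=1) = (1/3, 1/3, 1/3), H(Y|X=1) = 1.5850, weight P(X=1) = 1/2
H(Y|X) = 1.5102 bits

H(X) + H(Y|X) = 1.0000 + 1.5102 = 2.5102 bits

Both sides equal 2.5102 bits. ✓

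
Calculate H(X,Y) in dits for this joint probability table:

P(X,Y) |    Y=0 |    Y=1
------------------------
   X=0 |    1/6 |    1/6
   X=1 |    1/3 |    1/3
0.5775 dits

Joint entropy is H(X,Y) = -Σ_{x,y} p(x,y) log p(x,y).

Summing over all non-zero entries:
H(X,Y) = -[1/6·log_10(1/6) + 1/6·log_10(1/6) + 1/3·log_10(1/3) + 1/3·log_10(1/3)]
H(X,Y) = 0.5775 dits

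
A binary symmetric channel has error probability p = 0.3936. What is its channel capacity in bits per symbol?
0.0329 bits

For a binary symmetric channel (BSC) with error probability p:
Capacity C = 1 - H(p) bits per symbol

where H(p) = -p log₂(p) - (1-p) log₂(1-p) is the binary entropy function.

H(0.3936) = 0.9671 bits
C = 1 - 0.9671 = 0.0329 bits per symbol

This means we can reliably transmit up to 0.0329 bits of information per channel use.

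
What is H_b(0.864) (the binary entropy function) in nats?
0.3976 nats

The binary entropy function is:
H(p) = -p log(p) - (1-p) log(1-p)

H(0.864) = -0.864 × log_e(0.864) - 0.136 × log_e(0.136)
H(0.864) = 0.3976 nats

Note: Binary entropy is maximized at p=0.5 (H=1 bit) and minimized at p=0 or p=1 (H=0).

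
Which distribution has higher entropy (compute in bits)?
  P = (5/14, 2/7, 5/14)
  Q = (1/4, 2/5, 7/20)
P

Computing entropies in bits:
H(P) = 1.5774
H(Q) = 1.5589

Distribution P has higher entropy.

Intuition: The distribution closer to uniform (more spread out) has higher entropy.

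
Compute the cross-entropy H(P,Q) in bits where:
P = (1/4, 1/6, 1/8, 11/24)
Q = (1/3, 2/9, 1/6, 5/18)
1.9280 bits

Cross-entropy: H(P,Q) = -Σ p(x) log q(x)

Alternatively: H(P,Q) = H(P) + D_KL(P||Q)
H(P) = 1.8217 bits
D_KL(P||Q) = 0.1063 bits

H(P,Q) = 1.8217 + 0.1063 = 1.9280 bits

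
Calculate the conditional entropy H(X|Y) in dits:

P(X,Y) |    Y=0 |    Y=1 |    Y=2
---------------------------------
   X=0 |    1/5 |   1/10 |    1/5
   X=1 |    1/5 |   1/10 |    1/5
0.3010 dits

Using the chain rule: H(X|Y) = H(X,Y) - H(Y)

First, compute H(X,Y) = 0.7592 dits

Marginal P(Y) = (2/5, 1/5, 2/5)
H(Y) = 0.4581 dits

H(X|Y) = H(X,Y) - H(Y) = 0.7592 - 0.4581 = 0.3010 dits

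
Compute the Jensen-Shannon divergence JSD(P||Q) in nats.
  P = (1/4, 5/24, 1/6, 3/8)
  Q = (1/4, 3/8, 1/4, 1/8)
0.0490 nats

Jensen-Shannon divergence is:
JSD(P||Q) = 0.5 × D_KL(P||M) + 0.5 × D_KL(Q||M)
where M = 0.5 × (P + Q) is the mixture distribution.

M = 0.5 × (1/4, 5/24, 1/6, 3/8) + 0.5 × (1/4, 3/8, 1/4, 1/8) = (1/4, 7/24, 5/24, 1/4)

D_KL(P||M) = 0.0448 nats
D_KL(Q||M) = 0.0532 nats

JSD(P||Q) = 0.5 × 0.0448 + 0.5 × 0.0532 = 0.0490 nats

Unlike KL divergence, JSD is symmetric and bounded: 0 ≤ JSD ≤ log(2).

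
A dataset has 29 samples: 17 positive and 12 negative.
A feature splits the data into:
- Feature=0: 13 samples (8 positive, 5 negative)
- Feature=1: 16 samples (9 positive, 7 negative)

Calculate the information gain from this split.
0.0021 bits

Information Gain = H(Y) - H(Y|Feature)

Before split:
P(positive) = 17/29 = 0.5862
H(Y) = 0.9784 bits

After split:
Feature=0: H = 0.9612 bits (weight = 13/29)
Feature=1: H = 0.9887 bits (weight = 16/29)
H(Y|Feature) = (13/29)×0.9612 + (16/29)×0.9887 = 0.9764 bits

Information Gain = 0.9784 - 0.9764 = 0.0021 bits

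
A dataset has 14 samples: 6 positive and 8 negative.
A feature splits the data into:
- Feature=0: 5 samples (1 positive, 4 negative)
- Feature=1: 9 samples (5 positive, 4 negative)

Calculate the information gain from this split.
0.0903 bits

Information Gain = H(Y) - H(Y|Feature)

Before split:
P(positive) = 6/14 = 0.4286
H(Y) = 0.9852 bits

After split:
Feature=0: H = 0.7219 bits (weight = 5/14)
Feature=1: H = 0.9911 bits (weight = 9/14)
H(Y|Feature) = (5/14)×0.7219 + (9/14)×0.9911 = 0.8950 bits

Information Gain = 0.9852 - 0.8950 = 0.0903 bits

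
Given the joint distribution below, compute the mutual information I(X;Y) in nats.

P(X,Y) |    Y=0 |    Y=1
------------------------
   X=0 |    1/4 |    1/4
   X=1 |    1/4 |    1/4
0.0000 nats

Mutual information: I(X;Y) = H(X) + H(Y) - H(X,Y)

Marginals:
P(X) = (1/2, 1/2), H(X) = 0.6931 nats
P(Y) = (1/2, 1/2), H(Y) = 0.6931 nats

Joint entropy: H(X,Y) = 1.3863 nats

I(X;Y) = 0.6931 + 0.6931 - 1.3863 = 0.0000 nats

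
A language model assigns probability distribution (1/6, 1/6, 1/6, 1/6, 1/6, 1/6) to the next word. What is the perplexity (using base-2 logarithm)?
6.0000

Perplexity is 2^H (or exp(H) for natural log).

First, H = -Σ p log p = 2.5850 bits
Perplexity = 2^2.5850 = 6.0000

Interpretation: The model's uncertainty is equivalent to choosing uniformly among 6.0 options.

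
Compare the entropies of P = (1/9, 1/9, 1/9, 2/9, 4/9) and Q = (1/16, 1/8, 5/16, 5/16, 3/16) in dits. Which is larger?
Q

Computing entropies in dits:
H(P) = 0.6198
H(Q) = 0.6402

Distribution Q has higher entropy.

Intuition: The distribution closer to uniform (more spread out) has higher entropy.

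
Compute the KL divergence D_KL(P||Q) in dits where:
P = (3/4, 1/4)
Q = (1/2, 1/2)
0.0568 dits

KL divergence: D_KL(P||Q) = Σ p(x) log(p(x)/q(x))

Computing term by term:
  x=0: 3/4 × log_10[(3/4)/(1/2)] = 3/4 × 0.1761 = 0.1321
  x=1: 1/4 × log_10[(1/4)/(1/2)] = 1/4 × -0.3010 = -0.0753

D_KL(P||Q) = 0.0568 dits

Note: KL divergence is always non-negative and equals 0 iff P = Q.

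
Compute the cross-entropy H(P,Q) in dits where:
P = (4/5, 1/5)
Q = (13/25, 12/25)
0.2909 dits

Cross-entropy: H(P,Q) = -Σ p(x) log q(x)

Alternatively: H(P,Q) = H(P) + D_KL(P||Q)
H(P) = 0.2173 dits
D_KL(P||Q) = 0.0736 dits

H(P,Q) = 0.2173 + 0.0736 = 0.2909 dits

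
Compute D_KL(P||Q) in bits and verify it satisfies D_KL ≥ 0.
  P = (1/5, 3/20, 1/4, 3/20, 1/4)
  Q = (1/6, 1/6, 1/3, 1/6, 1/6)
0.0495 bits

KL divergence satisfies the Gibbs inequality: D_KL(P||Q) ≥ 0 for all distributions P, Q.

D_KL(P||Q) = Σ p(x) log(p(x)/q(x))
Term by term:
  x=0: 1/5 × log_2[(1/5)/(1/6)] = 0.0526
  x=1: 3/20 × log_2[(3/20)/(1/6)] = -0.0228
  x=2: 1/4 × log_2[(1/4)/(1/3)] = -0.1038
  x=3: 3/20 × log_2[(3/20)/(1/6)] = -0.0228
  x=4: 1/4 × log_2[(1/4)/(1/6)] = 0.1462
D_KL(P||Q) = 0.0495 bits

D_KL(P||Q) = 0.0495 ≥ 0 ✓

This non-negativity is a fundamental property: relative entropy cannot be negative because it measures how different Q is from P.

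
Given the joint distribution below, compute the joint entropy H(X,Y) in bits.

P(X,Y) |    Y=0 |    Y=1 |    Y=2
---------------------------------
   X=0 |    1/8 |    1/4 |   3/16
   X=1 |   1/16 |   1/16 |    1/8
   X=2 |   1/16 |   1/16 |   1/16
2.9528 bits

Joint entropy is H(X,Y) = -Σ_{x,y} p(x,y) log p(x,y).

Summing over all non-zero entries:
H(X,Y) = -[1/8·log_2(1/8) + 1/4·log_2(1/4) + 3/16·log_2(3/16) + 1/16·log_2(1/16) + 1/16·log_2(1/16) + 1/8·log_2(1/8) + 1/16·log_2(1/16) + 1/16·log_2(1/16) + 1/16·log_2(1/16)]
H(X,Y) = 2.9528 bits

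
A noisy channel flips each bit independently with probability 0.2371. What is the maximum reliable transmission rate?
0.2098 bits

For a binary symmetric channel (BSC) with error probability p:
Capacity C = 1 - H(p) bits per symbol

where H(p) = -p log₂(p) - (1-p) log₂(1-p) is the binary entropy function.

H(0.2371) = 0.7902 bits
C = 1 - 0.7902 = 0.2098 bits per symbol

This means we can reliably transmit up to 0.2098 bits of information per channel use.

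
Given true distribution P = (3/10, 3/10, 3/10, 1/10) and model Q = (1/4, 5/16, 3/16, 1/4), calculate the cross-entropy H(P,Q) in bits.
2.0279 bits

Cross-entropy: H(P,Q) = -Σ p(x) log q(x)

Alternatively: H(P,Q) = H(P) + D_KL(P||Q)
H(P) = 1.8955 bits
D_KL(P||Q) = 0.1325 bits

H(P,Q) = 1.8955 + 0.1325 = 2.0279 bits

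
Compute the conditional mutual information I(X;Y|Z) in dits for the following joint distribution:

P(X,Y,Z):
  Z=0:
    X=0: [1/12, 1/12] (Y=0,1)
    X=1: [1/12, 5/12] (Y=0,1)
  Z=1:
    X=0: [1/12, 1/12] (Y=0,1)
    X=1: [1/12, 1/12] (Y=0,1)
0.0148 dits

Conditional mutual information: I(X;Y|Z) = H(X|Z) + H(Y|Z) - H(X,Y|Z)

H(Z) = 0.2764
H(X,Z) = 0.5396 → H(X|Z) = 0.2632
H(Y,Z) = 0.5396 → H(Y|Z) = 0.2632
H(X,Y,Z) = 0.7879 → H(X,Y|Z) = 0.5115

I(X;Y|Z) = 0.2632 + 0.2632 - 0.5115 = 0.0148 dits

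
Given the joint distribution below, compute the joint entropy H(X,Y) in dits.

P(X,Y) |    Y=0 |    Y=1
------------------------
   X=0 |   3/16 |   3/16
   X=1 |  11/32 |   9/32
0.5870 dits

Joint entropy is H(X,Y) = -Σ_{x,y} p(x,y) log p(x,y).

Summing over all non-zero entries:
H(X,Y) = -[3/16·log_10(3/16) + 3/16·log_10(3/16) + 11/32·log_10(11/32) + 9/32·log_10(9/32)]
H(X,Y) = 0.5870 dits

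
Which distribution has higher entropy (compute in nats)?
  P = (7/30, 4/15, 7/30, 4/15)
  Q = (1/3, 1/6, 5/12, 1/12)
P

Computing entropies in nats:
H(P) = 1.3841
H(Q) = 1.2367

Distribution P has higher entropy.

Intuition: The distribution closer to uniform (more spread out) has higher entropy.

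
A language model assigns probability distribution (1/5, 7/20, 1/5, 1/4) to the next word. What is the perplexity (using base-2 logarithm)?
3.8876

Perplexity is 2^H (or exp(H) for natural log).

First, H = -Σ p log p = 1.9589 bits
Perplexity = 2^1.9589 = 3.8876

Interpretation: The model's uncertainty is equivalent to choosing uniformly among 3.9 options.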